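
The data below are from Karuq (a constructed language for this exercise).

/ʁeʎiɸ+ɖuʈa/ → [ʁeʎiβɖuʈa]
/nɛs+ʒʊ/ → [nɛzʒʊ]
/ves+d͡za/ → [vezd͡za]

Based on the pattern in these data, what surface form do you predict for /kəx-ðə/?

The data show regressive voicing assimilation: /ɸ/ → [β] before /ɖ/; /s/ → [z] before /ʒ/; /s/ → [z] before /d͡z/. In each pair only voicing changes, matching the following consonant, while place and manner stay constant.
The rule targets /x/ (voiceless velar fricative), which sits before the trigger /ð/ (voiced).
A voiced velar fricative is [ɣ], so the surface segment is [ɣ].

[kəɣðə]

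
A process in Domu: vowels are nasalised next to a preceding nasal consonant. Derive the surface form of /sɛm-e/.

/e/ sits next to the nasal /m/ and is therefore nasalised to [ẽ].

[sɛmẽ]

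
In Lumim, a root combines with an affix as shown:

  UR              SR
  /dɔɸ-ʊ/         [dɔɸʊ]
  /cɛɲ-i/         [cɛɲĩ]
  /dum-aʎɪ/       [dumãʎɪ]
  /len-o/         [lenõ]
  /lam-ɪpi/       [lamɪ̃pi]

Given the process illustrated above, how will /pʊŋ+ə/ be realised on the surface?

[pʊŋə̃]

The data show progressive nasality assimilation (vowel nasalisation): /i/ → [ĩ] after /ɲ/; /a/ → [ã] after /m/; /o/ → [õ] after /n/; /ɪ/ → [ɪ̃] after /m/ — a vowel is nasalised by an immediately preceding nasal consonant.
No change occurs in [dɔɸʊ] because the vowel at the boundary is adjacent to an oral consonant, not a nasal (/ʊ/ next to /ɸ/).
/ə/ sits next to the nasal /ŋ/ and is therefore nasalised to [ə̃].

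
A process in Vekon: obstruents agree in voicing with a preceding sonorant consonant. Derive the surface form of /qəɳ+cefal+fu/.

/c/ is a voiceless palatal stop. The preceding trigger /ɳ/ is voiced, so /c/ must become voiced as well.
Changing only its voicing to voiced gives [ɟ] — the voiced palatal stop.
The same rule applies at the second boundary: /f/ → [v] next to /l/.

[qəɳɟefalvu]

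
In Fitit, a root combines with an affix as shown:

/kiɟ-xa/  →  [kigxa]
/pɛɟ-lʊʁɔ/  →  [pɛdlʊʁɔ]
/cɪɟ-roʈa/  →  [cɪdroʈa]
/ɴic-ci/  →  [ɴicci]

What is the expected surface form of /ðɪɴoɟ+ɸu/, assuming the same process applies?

The data show regressive place assimilation: /ɟ/ → [g] before /x/; /ɟ/ → [d] before /l/; /ɟ/ → [d] before /r/. In each pair only place changes, matching the following consonant, while manner and voice stay constant.
No alternation appears in [ɴicci]: there the adjacent consonants already agree in place (/c/ and /c/ are both palatal), so this form is consistent with the same rule.
/ɟ/ is a voiced palatal stop. The following trigger /ɸ/ is bilabial, so /ɟ/ must become bilabial as well.
Changing only its place to bilabial gives [b] — the voiced bilabial stop.

[ðɪɴobɸu]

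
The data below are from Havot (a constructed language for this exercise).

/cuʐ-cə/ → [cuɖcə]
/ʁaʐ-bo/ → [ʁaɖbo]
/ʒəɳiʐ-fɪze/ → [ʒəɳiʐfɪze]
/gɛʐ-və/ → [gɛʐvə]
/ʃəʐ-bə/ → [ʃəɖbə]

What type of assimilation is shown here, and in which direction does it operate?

The segment that alternates is /ʐ/, which surfaces as [ɖ] when adjacent to /c/.
The change fricative → stop matches the manner of the following /c/, identifying this as manner assimilation.
Place and voice are unchanged, so the assimilation is partial, not total.
The other alternating form patterns the same way: /ʐ/ → [ɖ] before /b/ (fricative → stop, matching a stop) — only manner changes, and always toward the following segment.
No alternation appears in [ʒəɳiʐfɪze], [gɛʐvə]: there the adjacent consonants already agree in manner (/ʐ/ and /f/ are both fricatives; /ʐ/ and /v/ are both fricatives), so these forms are consistent with the same rule.
Since the segment that changes precedes the conditioning segment, the assimilation is regressive.

regressive manner assimilation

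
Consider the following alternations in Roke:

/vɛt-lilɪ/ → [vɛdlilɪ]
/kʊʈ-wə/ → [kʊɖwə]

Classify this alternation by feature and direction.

regressive voicing assimilation

Comparing underlying and surface forms, /t/ → [d] is the alternation; the neighbouring /l/ is constant.
The change voiceless → voiced matches the voicing of the following /l/, identifying this as voicing assimilation.
Place and manner are unchanged, so the assimilation is partial, not total.
The same holds elsewhere in the data: /ʈ/ → [ɖ] before /w/ (voiceless → voiced, matching voiced) — only voicing changes, and always toward the following segment.
The trigger is the following segment, so the direction is regressive (anticipatory).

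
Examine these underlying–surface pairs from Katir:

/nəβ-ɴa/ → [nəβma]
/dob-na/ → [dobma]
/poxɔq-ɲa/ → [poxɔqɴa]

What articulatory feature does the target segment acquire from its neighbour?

place

Underlying /ɴ/ is realised as [m] next to /β/; /β/ itself does not change.
/ɴ/ is uvular while /β/ is bilabial; the output [m] is bilabial, matching the trigger — so the feature that spreads is place.
The other alternating forms pattern the same way: /n/ → [m] after /b/ (alveolar → bilabial, matching bilabial); /ɲ/ → [ɴ] after /q/ (palatal → uvular, matching uvular) — only place changes, and always toward the preceding segment.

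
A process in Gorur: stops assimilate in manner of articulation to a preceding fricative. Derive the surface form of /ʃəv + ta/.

/t/ is a voiceless alveolar stop. The preceding trigger /v/ is a fricative, so /t/ must become a fricative as well.
A voiceless alveolar fricative is [s], so the surface segment is [s].

[ʃəvsa]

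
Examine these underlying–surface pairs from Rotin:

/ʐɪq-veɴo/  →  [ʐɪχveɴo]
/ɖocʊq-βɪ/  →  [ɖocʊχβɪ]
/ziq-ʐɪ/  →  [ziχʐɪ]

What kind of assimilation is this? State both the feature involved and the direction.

regressive manner assimilation

Underlying /q/ is realised as [χ] next to /v/; /v/ itself does not change.
/q/ is a stop while /v/ is a fricative; the output [χ] is a fricative, matching the trigger — so the feature that spreads is manner.
Place and voice are unchanged, so the assimilation is partial, not total.
The other alternating forms pattern the same way: /q/ → [χ] before /β/ (stop → fricative, matching a fricative); /q/ → [χ] before /ʐ/ (stop → fricative, matching a fricative) — only manner changes, and always toward the following segment.
Since the segment that changes precedes the conditioning segment, the assimilation is regressive.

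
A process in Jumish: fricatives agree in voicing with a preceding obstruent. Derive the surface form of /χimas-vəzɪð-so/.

[χimasfəzɪðzo]

/v/ is a voiced labiodental fricative. The preceding trigger /s/ is voiceless, so /v/ must become voiceless as well.
Changing only its voicing to voiceless gives [f] — the voiceless labiodental fricative.
The same rule applies at the second boundary: /s/ → [z] next to /ð/.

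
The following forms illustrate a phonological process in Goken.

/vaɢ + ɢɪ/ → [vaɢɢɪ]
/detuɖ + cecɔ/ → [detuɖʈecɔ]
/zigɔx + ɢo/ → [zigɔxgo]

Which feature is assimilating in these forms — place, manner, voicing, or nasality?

Underlying /c/ is realised as [ʈ] next to /ɖ/; /ɖ/ itself does not change.
/c/ is palatal while /ɖ/ is retroflex; the output [ʈ] is retroflex, matching the trigger — so the feature that spreads is place.
The same holds elsewhere in the data: /ɢ/ → [g] after /x/ (uvular → velar, matching velar) — only place changes, and always toward the preceding segment.
Nothing changes in [vaɢɢɪ]: there the adjacent consonants already agree in place (/ɢ/ and /ɢ/ are both uvular), so this form is consistent with the same rule.

place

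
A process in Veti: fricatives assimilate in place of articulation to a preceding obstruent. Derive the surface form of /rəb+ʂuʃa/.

The rule targets /ʂ/ (voiceless retroflex fricative), which sits after the trigger /b/ (bilabial).
Changing only its place to bilabial gives [ɸ] — the voiceless bilabial fricative.

[rəbɸuʃa]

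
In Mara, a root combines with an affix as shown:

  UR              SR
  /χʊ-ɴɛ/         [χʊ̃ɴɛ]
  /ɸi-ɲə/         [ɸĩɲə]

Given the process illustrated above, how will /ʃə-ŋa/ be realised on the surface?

The data show regressive nasality assimilation (vowel nasalisation): /ʊ/ → [ʊ̃] before /ɴ/; /i/ → [ĩ] before /ɲ/ — a vowel is nasalised by an immediately following nasal consonant.
The vowel /ə/ is adjacent to the following nasal /ŋ/, so it acquires [+nasal] and surfaces as [ə̃].

[ʃə̃ŋa]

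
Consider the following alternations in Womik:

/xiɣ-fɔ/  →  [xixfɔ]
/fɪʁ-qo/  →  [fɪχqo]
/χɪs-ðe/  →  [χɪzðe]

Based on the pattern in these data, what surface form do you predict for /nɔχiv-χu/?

The data show regressive voicing assimilation: /ɣ/ → [x] before /f/; /ʁ/ → [χ] before /q/; /s/ → [z] before /ð/. In each pair only voicing changes, matching the following consonant, while place and manner stay constant.
/v/ is a voiced labiodental fricative. The following trigger /χ/ is voiceless, so /v/ must become voiceless as well.
A voiceless labiodental fricative is [f], so the surface segment is [f].

[nɔχifχu]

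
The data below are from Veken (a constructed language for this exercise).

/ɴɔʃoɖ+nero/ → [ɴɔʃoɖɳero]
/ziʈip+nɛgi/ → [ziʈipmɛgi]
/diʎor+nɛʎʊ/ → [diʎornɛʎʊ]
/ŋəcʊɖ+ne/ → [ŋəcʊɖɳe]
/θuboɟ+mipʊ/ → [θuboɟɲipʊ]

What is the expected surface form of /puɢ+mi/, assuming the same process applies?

[puɢɴi]

The data show progressive place assimilation: /n/ → [ɳ] after /ɖ/; /n/ → [m] after /p/; /m/ → [ɲ] after /ɟ/. In each pair only place changes, matching the preceding consonant, while manner and voice stay constant.
No alternation appears in [diʎornɛʎʊ]: there the adjacent consonants already agree in place (/n/ and /r/ are both alveolar), so this form is consistent with the same rule.
The rule targets /m/ (voiced bilabial nasal), which sits after the trigger /ɢ/ (uvular).
Changing only its place to uvular gives [ɴ] — the voiced uvular nasal.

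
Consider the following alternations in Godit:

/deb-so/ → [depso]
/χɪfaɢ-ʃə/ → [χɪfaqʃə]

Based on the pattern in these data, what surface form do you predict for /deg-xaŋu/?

[dekxaŋu]

The data show regressive voicing assimilation: /b/ → [p] before /s/; /ɢ/ → [q] before /ʃ/. In each pair only voicing changes, matching the following consonant, while place and manner stay constant.
The rule targets /g/ (voiced velar stop), which sits before the trigger /x/ (voiceless).
The voiceless velar stop is [k], so /g/ → [k].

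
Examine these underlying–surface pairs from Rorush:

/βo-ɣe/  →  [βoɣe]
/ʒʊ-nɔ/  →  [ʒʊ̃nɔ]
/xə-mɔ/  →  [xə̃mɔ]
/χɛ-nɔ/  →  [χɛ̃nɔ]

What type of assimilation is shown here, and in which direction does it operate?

regressive nasality assimilation (vowel nasalisation)

The vowel /ʊ/ surfaces as nasalised [ʊ̃] next to the following nasal /n/ — it has acquired the [+nasal] feature of its neighbour.
Likewise in the remaining data: /ə/ → [ə̃] before /m/; /ɛ/ → [ɛ̃] before /n/ — each time a vowel is nasalised next to a following nasal.
No change occurs in [βoɣe] because the vowel at the boundary is adjacent to an oral consonant, not a nasal (/o/ next to /ɣ/).
Because the conditioning nasal is to the right of the vowel that changes, the process is regressive (anticipatory).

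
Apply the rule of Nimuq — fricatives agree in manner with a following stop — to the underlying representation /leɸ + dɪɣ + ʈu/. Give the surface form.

The rule targets /ɸ/ (voiceless bilabial fricative), which sits before the trigger /d/ (stop).
The voiceless bilabial stop is [p], so /ɸ/ → [p].
At the second juncture, /ɣ/ likewise becomes [g] adjacent to /ʈ/.

[lepdɪgʈu]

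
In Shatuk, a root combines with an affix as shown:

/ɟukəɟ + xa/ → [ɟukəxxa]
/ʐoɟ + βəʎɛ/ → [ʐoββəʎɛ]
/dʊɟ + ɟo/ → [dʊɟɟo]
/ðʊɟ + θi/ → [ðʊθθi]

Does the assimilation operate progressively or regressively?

regressive

The segment that alternates is /ɟ/, which surfaces as [x] when adjacent to /x/.
The output [x] is identical to the trigger /x/ — every feature (place, manner, voicing) has been copied — so this is total assimilation.
The other forms behave the same way: /ɟ/ → [β] before /β/; /ɟ/ → [θ] before /θ/ — in each case the output is a copy of the following consonant.
In [dʊɟɟo] the two consonants at the boundary are already identical (/ɟ/ + /ɟ/), so the rule applies vacuously and nothing changes.
Since the segment that changes precedes the conditioning segment, the assimilation is regressive.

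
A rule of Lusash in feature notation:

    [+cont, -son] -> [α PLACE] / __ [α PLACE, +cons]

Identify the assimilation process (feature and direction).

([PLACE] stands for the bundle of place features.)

regressive place assimilation

The shared variable α links the value of the place features (abbreviated [PLACE]) on the target to the same value on the neighbouring segment, so place is the feature that assimilates.
Since the environment is written after the underscore, the trigger follows the target; the direction is regressive.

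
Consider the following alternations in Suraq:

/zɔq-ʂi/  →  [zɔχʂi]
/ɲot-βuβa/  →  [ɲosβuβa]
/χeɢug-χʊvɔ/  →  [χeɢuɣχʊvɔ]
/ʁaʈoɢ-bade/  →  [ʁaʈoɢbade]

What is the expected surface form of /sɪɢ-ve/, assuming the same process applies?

The data show regressive manner assimilation: /q/ → [χ] before /ʂ/; /t/ → [s] before /β/; /g/ → [ɣ] before /χ/. In each pair only manner changes, matching the following consonant, while place and voice stay constant.
No alternation appears in [ʁaʈoɢbade]: there the adjacent consonants already agree in manner (/ɢ/ and /b/ are both stops), so this form is consistent with the same rule.
The rule targets /ɢ/ (voiced uvular stop), which sits before the trigger /v/ (fricative).
The voiced uvular fricative is [ʁ], so /ɢ/ → [ʁ].

[sɪʁve]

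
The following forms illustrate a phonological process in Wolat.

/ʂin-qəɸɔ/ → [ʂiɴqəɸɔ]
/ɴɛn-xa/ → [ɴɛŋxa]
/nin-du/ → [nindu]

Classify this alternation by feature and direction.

regressive place assimilation

The segment that alternates is /n/, which surfaces as [ɴ] when adjacent to /q/.
The change alveolar → uvular matches the place of the following /q/, identifying this as place assimilation.
Manner and voice are unchanged, so the assimilation is partial, not total.
Checking the remaining alternation: /n/ → [ŋ] before /x/ (alveolar → velar, matching velar) — only place changes, and always toward the following segment.
Nothing changes in [nindu]: there the adjacent consonants already agree in place (/n/ and /d/ are both alveolar), so this form is consistent with the same rule.
Since the segment that changes precedes the conditioning segment, the assimilation is regressive.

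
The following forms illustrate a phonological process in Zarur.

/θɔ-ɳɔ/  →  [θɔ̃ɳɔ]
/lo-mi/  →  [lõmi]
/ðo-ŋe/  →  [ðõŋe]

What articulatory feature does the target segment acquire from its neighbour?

nasality

The vowel /ɔ/ surfaces as nasalised [ɔ̃] next to the following nasal /ɳ/ — it has acquired the [+nasal] feature of its neighbour.
The other forms show the same pattern: /o/ → [õ] before /m/; /o/ → [õ] before /ŋ/ — each time a vowel is nasalised next to a following nasal.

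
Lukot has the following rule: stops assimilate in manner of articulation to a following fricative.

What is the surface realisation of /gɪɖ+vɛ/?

[gɪʐvɛ]

/ɖ/ is a voiced retroflex stop. The following trigger /v/ is a fricative, so /ɖ/ must become a fricative as well.
A voiced retroflex fricative is [ʐ], so the surface segment is [ʐ].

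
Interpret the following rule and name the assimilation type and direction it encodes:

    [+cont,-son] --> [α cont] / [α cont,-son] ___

progressive manner assimilation

The shared variable α links the value of [cont] on the target to that of the neighbouring obstruent. [cont] distinguishes stops from fricatives — a manner-of-articulation feature — so this is manner assimilation.
Since the environment is written before the underscore, the trigger precedes the target; the direction is progressive.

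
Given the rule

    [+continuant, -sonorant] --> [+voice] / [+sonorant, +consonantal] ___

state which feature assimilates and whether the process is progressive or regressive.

progressive voicing assimilation

The structural change is [+voice], and the conditioning segment [+sonorant, +consonantal] (a sonorant consonant) is itself voiced, so the target comes to share the voicing of its neighbour — voicing assimilation.
The conditioning segment sits to the left of the focus bar, meaning the trigger precedes the segment that changes — progressive assimilation.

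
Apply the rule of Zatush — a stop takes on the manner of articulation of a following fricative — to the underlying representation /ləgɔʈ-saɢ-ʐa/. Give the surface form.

The rule targets /ʈ/ (voiceless retroflex stop), which sits before the trigger /s/ (fricative).
Changing only its manner to fricative gives [ʂ] — the voiceless retroflex fricative.
The same rule applies at the second boundary: /ɢ/ → [ʁ] next to /ʐ/.

[ləgɔʂsaʁʐa]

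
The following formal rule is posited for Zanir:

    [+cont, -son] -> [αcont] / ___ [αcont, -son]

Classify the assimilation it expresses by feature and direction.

regressive manner assimilation

The rule copies [cont] (continuancy) from the environment onto the target fricatives; since [±cont] encodes the stop/fricative manner contrast, the assimilating dimension is manner.
Since the environment is written after the underscore, the trigger follows the target; the direction is regressive.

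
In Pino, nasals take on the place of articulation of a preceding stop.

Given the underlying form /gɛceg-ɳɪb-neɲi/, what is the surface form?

[gɛcegŋɪbmeɲi]

/ɳ/ is a voiced retroflex nasal. The preceding trigger /g/ is velar, so /ɳ/ must become velar as well.
A voiced velar nasal is [ŋ], so the surface segment is [ŋ].
At the second juncture, /n/ likewise becomes [m] adjacent to /b/.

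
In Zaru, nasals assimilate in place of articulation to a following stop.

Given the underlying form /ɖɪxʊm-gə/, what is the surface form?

[ɖɪxʊŋgə]

/m/ is a voiced bilabial nasal. The following trigger /g/ is velar, so /m/ must become velar as well.
A voiced velar nasal is [ŋ], so the surface segment is [ŋ].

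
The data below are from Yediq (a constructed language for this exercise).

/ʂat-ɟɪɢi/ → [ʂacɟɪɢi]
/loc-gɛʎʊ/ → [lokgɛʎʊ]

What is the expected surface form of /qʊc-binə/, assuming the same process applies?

[qʊpbinə]

The data show regressive place assimilation: /t/ → [c] before /ɟ/; /c/ → [k] before /g/. In each pair only place changes, matching the following consonant, while manner and voice stay constant.
/c/ is a voiceless palatal stop. The following trigger /b/ is bilabial, so /c/ must become bilabial as well.
Changing only its place to bilabial gives [p] — the voiceless bilabial stop.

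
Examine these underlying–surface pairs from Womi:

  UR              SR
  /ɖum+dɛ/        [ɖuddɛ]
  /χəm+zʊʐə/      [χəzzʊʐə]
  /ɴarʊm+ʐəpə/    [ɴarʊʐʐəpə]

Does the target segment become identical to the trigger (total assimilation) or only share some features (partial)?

The segment that alternates is /m/, which surfaces as [d] when adjacent to /d/.
The output [d] is identical to the trigger /d/ — every feature (place, manner, voicing) has been copied — so this is total assimilation.
The remaining alternations confirm this: /m/ → [z] before /z/; /m/ → [ʐ] before /ʐ/ — in each case the output is a copy of the following consonant.

total assimilation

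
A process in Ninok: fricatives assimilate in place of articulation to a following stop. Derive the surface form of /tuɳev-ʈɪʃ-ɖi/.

/v/ is a voiced labiodental fricative. The following trigger /ʈ/ is retroflex, so /v/ must become retroflex as well.
Changing only its place to retroflex gives [ʐ] — the voiced retroflex fricative.
At the second juncture, /ʃ/ likewise becomes [ʂ] adjacent to /ɖ/.

[tuɳeʐʈɪʂɖi]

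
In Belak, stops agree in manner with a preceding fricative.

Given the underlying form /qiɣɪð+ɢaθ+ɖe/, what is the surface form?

[qiɣɪðʁaθʐe]

/ɢ/ is a voiced uvular stop. The preceding trigger /ð/ is a fricative, so /ɢ/ must become a fricative as well.
A voiced uvular fricative is [ʁ], so the surface segment is [ʁ].
At the second juncture, /ɖ/ likewise becomes [ʐ] adjacent to /θ/.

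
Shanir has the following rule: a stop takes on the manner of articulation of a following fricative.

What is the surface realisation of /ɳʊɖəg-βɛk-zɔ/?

[ɳʊɖəɣβɛxzɔ]

/g/ is a voiced velar stop. The following trigger /β/ is a fricative, so /g/ must become a fricative as well.
A voiced velar fricative is [ɣ], so the surface segment is [ɣ].
The same rule applies at the second boundary: /k/ → [x] next to /z/.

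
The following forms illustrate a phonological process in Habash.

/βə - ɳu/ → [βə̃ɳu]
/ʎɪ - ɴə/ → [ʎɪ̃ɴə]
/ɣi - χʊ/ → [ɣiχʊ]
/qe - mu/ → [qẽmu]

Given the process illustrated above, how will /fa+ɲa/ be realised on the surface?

[fãɲa]

The data show regressive nasality assimilation (vowel nasalisation): /ə/ → [ə̃] before /ɳ/; /ɪ/ → [ɪ̃] before /ɴ/; /e/ → [ẽ] before /m/ — a vowel is nasalised by an immediately following nasal consonant.
No change occurs in [ɣiχʊ] because the vowel at the boundary is adjacent to an oral consonant, not a nasal (/i/ next to /χ/).
The vowel /a/ is adjacent to the following nasal /ɲ/, so it acquires [+nasal] and surfaces as [ã].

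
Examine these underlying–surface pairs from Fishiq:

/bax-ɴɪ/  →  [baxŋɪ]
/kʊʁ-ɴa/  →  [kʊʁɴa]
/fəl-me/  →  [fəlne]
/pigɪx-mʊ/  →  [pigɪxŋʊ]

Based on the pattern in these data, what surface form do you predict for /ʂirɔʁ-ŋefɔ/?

The data show progressive place assimilation: /ɴ/ → [ŋ] after /x/; /m/ → [n] after /l/; /m/ → [ŋ] after /x/. In each pair only place changes, matching the preceding consonant, while manner and voice stay constant.
No alternation appears in [kʊʁɴa]: there the adjacent consonants already agree in place (/ɴ/ and /ʁ/ are both uvular), so this form is consistent with the same rule.
/ŋ/ is a voiced velar nasal. The preceding trigger /ʁ/ is uvular, so /ŋ/ must become uvular as well.
Changing only its place to uvular gives [ɴ] — the voiced uvular nasal.

[ʂirɔʁɴefɔ]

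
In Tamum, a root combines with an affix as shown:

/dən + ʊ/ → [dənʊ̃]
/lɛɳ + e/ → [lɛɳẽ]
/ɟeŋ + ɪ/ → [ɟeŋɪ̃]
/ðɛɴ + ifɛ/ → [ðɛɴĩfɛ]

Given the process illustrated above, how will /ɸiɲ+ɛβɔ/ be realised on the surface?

The data show progressive nasality assimilation (vowel nasalisation): /ʊ/ → [ʊ̃] after /n/; /e/ → [ẽ] after /ɳ/; /ɪ/ → [ɪ̃] after /ŋ/; /i/ → [ĩ] after /ɴ/ — a vowel is nasalised by an immediately preceding nasal consonant.
/ɛ/ sits next to the nasal /ɲ/ and is therefore nasalised to [ɛ̃].

[ɸiɲɛ̃βɔ]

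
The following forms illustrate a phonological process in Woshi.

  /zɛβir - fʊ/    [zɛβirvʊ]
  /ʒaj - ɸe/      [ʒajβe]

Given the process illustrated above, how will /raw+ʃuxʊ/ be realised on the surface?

The data show progressive voicing assimilation: /f/ → [v] after /r/; /ɸ/ → [β] after /j/. In each pair only voicing changes, matching the preceding consonant, while place and manner stay constant.
/ʃ/ is a voiceless postalveolar fricative. The preceding trigger /w/ is voiced, so /ʃ/ must become voiced as well.
A voiced postalveolar fricative is [ʒ], so the surface segment is [ʒ].

[rawʒuxʊ]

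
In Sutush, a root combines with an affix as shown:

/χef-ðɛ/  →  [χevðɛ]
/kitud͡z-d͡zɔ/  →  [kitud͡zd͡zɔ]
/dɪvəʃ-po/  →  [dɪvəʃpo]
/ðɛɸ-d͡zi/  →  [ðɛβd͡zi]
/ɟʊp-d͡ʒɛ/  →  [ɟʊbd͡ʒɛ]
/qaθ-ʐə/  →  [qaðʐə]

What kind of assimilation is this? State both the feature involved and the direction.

The segment that alternates is /f/, which surfaces as [v] when adjacent to /ð/.
The change voiceless → voiced matches the voicing of the following /ð/, identifying this as voicing assimilation.
Place and manner are unchanged, so the assimilation is partial, not total.
The other alternating forms pattern the same way: /ɸ/ → [β] before /d͡z/ (voiceless → voiced, matching voiced); /p/ → [b] before /d͡ʒ/ (voiceless → voiced, matching voiced); /θ/ → [ð] before /ʐ/ (voiceless → voiced, matching voiced) — only voicing changes, and always toward the following segment.
Nothing changes in [kitud͡zd͡zɔ], [dɪvəʃpo]: there the adjacent consonants already agree in voicing (/d͡z/ and /d͡z/ are both voiced; /ʃ/ and /p/ are both voiceless), so these forms are consistent with the same rule.
Since the segment that changes precedes the conditioning segment, the assimilation is regressive.

regressive voicing assimilation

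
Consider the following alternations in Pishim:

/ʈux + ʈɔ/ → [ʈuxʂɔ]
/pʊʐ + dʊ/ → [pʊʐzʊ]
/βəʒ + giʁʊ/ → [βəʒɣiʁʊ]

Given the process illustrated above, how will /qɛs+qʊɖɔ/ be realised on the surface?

[qɛsχʊɖɔ]

The data show progressive manner assimilation: /ʈ/ → [ʂ] after /x/; /d/ → [z] after /ʐ/; /g/ → [ɣ] after /ʒ/. In each pair only manner changes, matching the preceding consonant, while place and voice stay constant.
The rule targets /q/ (voiceless uvular stop), which sits after the trigger /s/ (fricative).
The voiceless uvular fricative is [χ], so /q/ → [χ].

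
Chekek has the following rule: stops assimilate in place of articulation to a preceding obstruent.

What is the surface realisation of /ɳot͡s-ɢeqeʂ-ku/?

The rule targets /ɢ/ (voiced uvular stop), which sits after the trigger /t͡s/ (alveolar).
A voiced alveolar stop is [d], so the surface segment is [d].
At the second juncture, /k/ likewise becomes [ʈ] adjacent to /ʂ/.

[ɳot͡sdeqeʂʈu]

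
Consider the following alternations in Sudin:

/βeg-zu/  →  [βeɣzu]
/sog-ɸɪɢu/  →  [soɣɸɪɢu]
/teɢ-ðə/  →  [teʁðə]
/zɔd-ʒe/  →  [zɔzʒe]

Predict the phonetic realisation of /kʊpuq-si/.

[kʊpuχsi]

The data show regressive manner assimilation: /g/ → [ɣ] before /z/; /g/ → [ɣ] before /ɸ/; /ɢ/ → [ʁ] before /ð/; /d/ → [z] before /ʒ/. In each pair only manner changes, matching the following consonant, while place and voice stay constant.
The rule targets /q/ (voiceless uvular stop), which sits before the trigger /s/ (fricative).
The voiceless uvular fricative is [χ], so /q/ → [χ].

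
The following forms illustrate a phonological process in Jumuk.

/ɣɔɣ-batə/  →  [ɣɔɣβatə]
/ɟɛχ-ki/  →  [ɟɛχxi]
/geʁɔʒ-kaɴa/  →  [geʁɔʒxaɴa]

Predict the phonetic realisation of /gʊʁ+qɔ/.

The data show progressive manner assimilation: /b/ → [β] after /ɣ/; /k/ → [x] after /χ/; /k/ → [x] after /ʒ/. In each pair only manner changes, matching the preceding consonant, while place and voice stay constant.
The rule targets /q/ (voiceless uvular stop), which sits after the trigger /ʁ/ (fricative).
The voiceless uvular fricative is [χ], so /q/ → [χ].

[gʊʁχɔ]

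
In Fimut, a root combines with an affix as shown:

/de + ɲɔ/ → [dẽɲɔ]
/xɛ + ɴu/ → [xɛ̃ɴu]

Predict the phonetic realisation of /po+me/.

The data show regressive nasality assimilation (vowel nasalisation): /e/ → [ẽ] before /ɲ/; /ɛ/ → [ɛ̃] before /ɴ/ — a vowel is nasalised by an immediately following nasal consonant.
/o/ sits next to the nasal /m/ and is therefore nasalised to [õ].

[põme]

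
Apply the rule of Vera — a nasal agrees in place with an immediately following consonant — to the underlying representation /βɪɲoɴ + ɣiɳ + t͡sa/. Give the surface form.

The rule targets /ɴ/ (voiced uvular nasal), which sits before the trigger /ɣ/ (velar).
Changing only its place to velar gives [ŋ] — the voiced velar nasal.
The same rule applies at the second boundary: /ɳ/ → [n] next to /t͡s/.

[βɪɲoŋɣint͡sa]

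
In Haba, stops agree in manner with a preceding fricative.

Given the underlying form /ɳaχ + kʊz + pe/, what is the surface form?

/k/ is a voiceless velar stop. The preceding trigger /χ/ is a fricative, so /k/ must become a fricative as well.
A voiceless velar fricative is [x], so the surface segment is [x].
The same rule applies at the second boundary: /p/ → [ɸ] next to /z/.

[ɳaχxʊzɸe]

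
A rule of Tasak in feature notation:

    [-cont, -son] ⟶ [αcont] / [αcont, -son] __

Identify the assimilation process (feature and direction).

The shared variable α links the value of [cont] on the target to that of the neighbouring obstruent. [cont] distinguishes stops from fricatives — a manner-of-articulation feature — so this is manner assimilation.
The conditioning segment sits to the left of the focus bar, meaning the trigger precedes the segment that changes — progressive assimilation.

progressive manner assimilation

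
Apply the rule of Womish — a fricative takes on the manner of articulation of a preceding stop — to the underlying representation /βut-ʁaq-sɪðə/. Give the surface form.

[βutɢaqtɪðə]

/ʁ/ is a voiced uvular fricative. The preceding trigger /t/ is a stop, so /ʁ/ must become a stop as well.
Changing only its manner to stop gives [ɢ] — the voiced uvular stop.
At the second juncture, /s/ likewise becomes [t] adjacent to /q/.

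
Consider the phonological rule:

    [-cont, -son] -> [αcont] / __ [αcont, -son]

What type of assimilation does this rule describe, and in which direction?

The rule copies [cont] (continuancy) from the environment onto the target stops; since [±cont] encodes the stop/fricative manner contrast, the assimilating dimension is manner.
Since the environment is written after the underscore, the trigger follows the target; the direction is regressive.

regressive manner assimilation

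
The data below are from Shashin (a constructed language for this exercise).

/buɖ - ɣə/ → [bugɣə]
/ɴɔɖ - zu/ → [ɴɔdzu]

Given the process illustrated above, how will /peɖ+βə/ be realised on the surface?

The data show regressive place assimilation: /ɖ/ → [g] before /ɣ/; /ɖ/ → [d] before /z/. In each pair only place changes, matching the following consonant, while manner and voice stay constant.
/ɖ/ is a voiced retroflex stop. The following trigger /β/ is bilabial, so /ɖ/ must become bilabial as well.
The voiced bilabial stop is [b], so /ɖ/ → [b].

[pebβə]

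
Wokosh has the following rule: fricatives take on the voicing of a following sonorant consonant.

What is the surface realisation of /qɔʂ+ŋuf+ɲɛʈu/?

The rule targets /ʂ/ (voiceless retroflex fricative), which sits before the trigger /ŋ/ (voiced).
A voiced retroflex fricative is [ʐ], so the surface segment is [ʐ].
At the second juncture, /f/ likewise becomes [v] adjacent to /ɲ/.

[qɔʐŋuvɲɛʈu]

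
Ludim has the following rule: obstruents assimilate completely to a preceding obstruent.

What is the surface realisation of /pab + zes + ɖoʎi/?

/z/ is the segment targeted by the rule; it sits immediately after /b/, so it assimilates completely and surfaces as [b].
At the second juncture, /ɖ/ likewise becomes [s] adjacent to /s/.

[pabbessoʎi]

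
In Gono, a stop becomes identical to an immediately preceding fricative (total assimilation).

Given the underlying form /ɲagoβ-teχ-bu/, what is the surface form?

[ɲagoββeχχu]

/t/ is the segment targeted by the rule; it sits immediately after /β/, so it assimilates completely and surfaces as [β].
The same rule applies at the second boundary: /b/ → [χ] next to /χ/.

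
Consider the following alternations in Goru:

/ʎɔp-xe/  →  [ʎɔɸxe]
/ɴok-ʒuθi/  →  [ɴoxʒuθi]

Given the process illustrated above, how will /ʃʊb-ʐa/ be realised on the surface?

[ʃʊβʐa]

The data show regressive manner assimilation: /p/ → [ɸ] before /x/; /k/ → [x] before /ʒ/. In each pair only manner changes, matching the following consonant, while place and voice stay constant.
/b/ is a voiced bilabial stop. The following trigger /ʐ/ is a fricative, so /b/ must become a fricative as well.
The voiced bilabial fricative is [β], so /b/ → [β].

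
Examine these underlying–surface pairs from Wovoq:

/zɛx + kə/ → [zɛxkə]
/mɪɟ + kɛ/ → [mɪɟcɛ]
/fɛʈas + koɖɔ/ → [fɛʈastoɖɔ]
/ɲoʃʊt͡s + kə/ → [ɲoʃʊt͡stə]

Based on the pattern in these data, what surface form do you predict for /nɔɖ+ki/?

[nɔɖʈi]

The data show progressive place assimilation: /k/ → [c] after /ɟ/; /k/ → [t] after /s/; /k/ → [t] after /t͡s/. In each pair only place changes, matching the preceding consonant, while manner and voice stay constant.
Nothing changes in [zɛxkə]: there the adjacent consonants already agree in place (/k/ and /x/ are both velar), so this form is consistent with the same rule.
The rule targets /k/ (voiceless velar stop), which sits after the trigger /ɖ/ (retroflex).
The voiceless retroflex stop is [ʈ], so /k/ → [ʈ].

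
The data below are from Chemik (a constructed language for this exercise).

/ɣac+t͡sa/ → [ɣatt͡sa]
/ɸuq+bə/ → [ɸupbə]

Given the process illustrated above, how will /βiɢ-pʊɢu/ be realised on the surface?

The data show regressive place assimilation: /c/ → [t] before /t͡s/; /q/ → [p] before /b/. In each pair only place changes, matching the following consonant, while manner and voice stay constant.
The rule targets /ɢ/ (voiced uvular stop), which sits before the trigger /p/ (bilabial).
Changing only its place to bilabial gives [b] — the voiced bilabial stop.

[βibpʊɢu]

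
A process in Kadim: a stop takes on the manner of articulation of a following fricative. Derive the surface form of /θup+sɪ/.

/p/ is a voiceless bilabial stop. The following trigger /s/ is a fricative, so /p/ must become a fricative as well.
Changing only its manner to fricative gives [ɸ] — the voiceless bilabial fricative.

[θuɸsɪ]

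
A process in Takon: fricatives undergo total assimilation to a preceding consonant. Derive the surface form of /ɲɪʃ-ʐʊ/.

[ɲɪʃʃʊ]

/ʐ/ is the segment targeted by the rule; it sits immediately after /ʃ/, so it assimilates completely and surfaces as [ʃ].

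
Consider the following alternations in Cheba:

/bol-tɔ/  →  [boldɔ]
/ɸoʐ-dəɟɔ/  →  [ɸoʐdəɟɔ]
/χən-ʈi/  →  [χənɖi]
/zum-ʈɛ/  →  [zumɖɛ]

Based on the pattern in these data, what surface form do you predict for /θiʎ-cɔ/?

The data show progressive voicing assimilation: /t/ → [d] after /l/; /ʈ/ → [ɖ] after /n/; /ʈ/ → [ɖ] after /m/. In each pair only voicing changes, matching the preceding consonant, while place and manner stay constant.
No alternation appears in [ɸoʐdəɟɔ]: there the adjacent consonants already agree in voicing (/d/ and /ʐ/ are both voiced), so this form is consistent with the same rule.
/c/ is a voiceless palatal stop. The preceding trigger /ʎ/ is voiced, so /c/ must become voiced as well.
Changing only its voicing to voiced gives [ɟ] — the voiced palatal stop.

[θiʎɟɔ]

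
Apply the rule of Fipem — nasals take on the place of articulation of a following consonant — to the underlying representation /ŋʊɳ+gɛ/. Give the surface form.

/ɳ/ is a voiced retroflex nasal. The following trigger /g/ is velar, so /ɳ/ must become velar as well.
Changing only its place to velar gives [ŋ] — the voiced velar nasal.

[ŋʊŋgɛ]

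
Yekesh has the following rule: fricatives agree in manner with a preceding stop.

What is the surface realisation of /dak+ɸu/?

[dakpu]

The rule targets /ɸ/ (voiceless bilabial fricative), which sits after the trigger /k/ (stop).
A voiceless bilabial stop is [p], so the surface segment is [p].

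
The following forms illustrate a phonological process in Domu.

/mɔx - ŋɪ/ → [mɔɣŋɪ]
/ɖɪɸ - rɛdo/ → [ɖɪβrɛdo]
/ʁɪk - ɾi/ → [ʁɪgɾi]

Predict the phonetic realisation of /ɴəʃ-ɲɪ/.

[ɴəʒɲɪ]

The data show regressive voicing assimilation: /x/ → [ɣ] before /ŋ/; /ɸ/ → [β] before /r/; /k/ → [g] before /ɾ/. In each pair only voicing changes, matching the following consonant, while place and manner stay constant.
/ʃ/ is a voiceless postalveolar fricative. The following trigger /ɲ/ is voiced, so /ʃ/ must become voiced as well.
Changing only its voicing to voiced gives [ʒ] — the voiced postalveolar fricative.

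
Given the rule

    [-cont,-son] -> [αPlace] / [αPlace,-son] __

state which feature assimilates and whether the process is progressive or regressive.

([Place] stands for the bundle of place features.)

progressive place assimilation

The shared variable α links the value of the place features (abbreviated [Place]) on the target to the same value on the neighbouring segment, so place is the feature that assimilates.
The conditioning segment sits to the left of the focus bar, meaning the trigger precedes the segment that changes — progressive assimilation.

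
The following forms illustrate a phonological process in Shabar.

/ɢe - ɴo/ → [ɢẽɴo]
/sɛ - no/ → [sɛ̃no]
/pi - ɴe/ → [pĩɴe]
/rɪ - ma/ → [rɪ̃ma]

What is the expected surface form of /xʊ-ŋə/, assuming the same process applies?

[xʊ̃ŋə]

The data show regressive nasality assimilation (vowel nasalisation): /e/ → [ẽ] before /ɴ/; /ɛ/ → [ɛ̃] before /n/; /i/ → [ĩ] before /ɴ/; /ɪ/ → [ɪ̃] before /m/ — a vowel is nasalised by an immediately following nasal consonant.
The vowel /ʊ/ is adjacent to the following nasal /ŋ/, so it acquires [+nasal] and surfaces as [ʊ̃].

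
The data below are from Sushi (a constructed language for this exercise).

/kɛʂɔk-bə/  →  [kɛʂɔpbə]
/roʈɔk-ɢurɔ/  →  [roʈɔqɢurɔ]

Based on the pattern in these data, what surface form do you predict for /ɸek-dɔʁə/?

The data show regressive place assimilation: /k/ → [p] before /b/; /k/ → [q] before /ɢ/. In each pair only place changes, matching the following consonant, while manner and voice stay constant.
/k/ is a voiceless velar stop. The following trigger /d/ is alveolar, so /k/ must become alveolar as well.
A voiceless alveolar stop is [t], so the surface segment is [t].

[ɸetdɔʁə]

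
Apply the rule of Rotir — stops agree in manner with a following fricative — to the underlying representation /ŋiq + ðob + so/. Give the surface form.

The rule targets /q/ (voiceless uvular stop), which sits before the trigger /ð/ (fricative).
A voiceless uvular fricative is [χ], so the surface segment is [χ].
At the second juncture, /b/ likewise becomes [β] adjacent to /s/.

[ŋiχðoβso]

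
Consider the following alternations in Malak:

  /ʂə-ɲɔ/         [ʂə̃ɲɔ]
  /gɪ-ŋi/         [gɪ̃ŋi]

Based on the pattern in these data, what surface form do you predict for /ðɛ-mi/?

The data show regressive nasality assimilation (vowel nasalisation): /ə/ → [ə̃] before /ɲ/; /ɪ/ → [ɪ̃] before /ŋ/ — a vowel is nasalised by an immediately following nasal consonant.
/ɛ/ sits next to the nasal /m/ and is therefore nasalised to [ɛ̃].

[ðɛ̃mi]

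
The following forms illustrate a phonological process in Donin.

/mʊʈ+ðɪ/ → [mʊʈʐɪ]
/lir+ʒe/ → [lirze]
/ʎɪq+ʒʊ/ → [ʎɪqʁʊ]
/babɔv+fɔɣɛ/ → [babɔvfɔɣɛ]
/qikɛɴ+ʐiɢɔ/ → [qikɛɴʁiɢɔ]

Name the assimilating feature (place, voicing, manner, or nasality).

place

Comparing underlying and surface forms, /ð/ → [ʐ] is the alternation; the neighbouring /ʈ/ is constant.
/ð/ is dental while /ʈ/ is retroflex; the output [ʐ] is retroflex, matching the trigger — so the feature that spreads is place.
The other alternating forms pattern the same way: /ʒ/ → [z] after /r/ (postalveolar → alveolar, matching alveolar); /ʒ/ → [ʁ] after /q/ (postalveolar → uvular, matching uvular); /ʐ/ → [ʁ] after /ɴ/ (retroflex → uvular, matching uvular) — only place changes, and always toward the preceding segment.
Nothing changes in [babɔvfɔɣɛ]: there the adjacent consonants already agree in place (/f/ and /v/ are both labiodental), so this form is consistent with the same rule.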